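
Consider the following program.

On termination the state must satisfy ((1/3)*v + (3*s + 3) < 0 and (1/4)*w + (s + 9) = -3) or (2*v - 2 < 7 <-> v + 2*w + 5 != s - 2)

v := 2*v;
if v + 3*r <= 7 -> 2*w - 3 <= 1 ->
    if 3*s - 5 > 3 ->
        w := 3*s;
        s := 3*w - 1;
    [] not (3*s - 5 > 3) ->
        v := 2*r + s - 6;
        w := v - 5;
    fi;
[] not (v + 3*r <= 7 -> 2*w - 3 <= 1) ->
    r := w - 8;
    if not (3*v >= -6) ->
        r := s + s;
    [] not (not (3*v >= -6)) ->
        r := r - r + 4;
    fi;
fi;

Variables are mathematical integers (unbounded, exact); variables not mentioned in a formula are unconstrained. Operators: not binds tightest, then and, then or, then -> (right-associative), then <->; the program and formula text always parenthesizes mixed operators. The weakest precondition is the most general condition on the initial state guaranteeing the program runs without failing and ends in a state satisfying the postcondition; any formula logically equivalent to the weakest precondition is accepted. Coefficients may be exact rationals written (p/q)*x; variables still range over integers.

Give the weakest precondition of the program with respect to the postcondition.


Working backward. After the program, the postcondition ((1/3)*v + (3*s + 3) < 0 and (1/4)*w + (s + 9) = -3) or (2*v - 2 < 7 <-> v + 2*w + 5 != s - 2) must hold; in canonical form it is (3*s + (1/3)*v < -3 and s + (1/4)*w = -12) or (2*v < 9 <-> v + 2*w != s - 7).
Then branch requires (3*s > 8 -> ((27*s + (1/3)*v < 0 and (39/4)*s = -11) or (2*v < 9 <-> v != 3*s - 8))) and ((not (3*s > 8)) -> (((2/3)*r + (10/3)*s < -1 and (1/2)*r + (5/4)*s = -37/4) or (4*r + 2*s < 21 <-> 6*r + 2*s != 21))); else branch requires ((not (3*v >= -6)) -> ((3*s + (1/3)*v < -3 and s + (1/4)*w = -12) or (2*v < 9 <-> v + 2*w != s - 7))) and (3*v >= -6 -> ((3*s + (1/3)*v < -3 and s + (1/4)*w = -12) or (2*v < 9 <-> v + 2*w != s - 7))).
Before the if: ((3*r + v <= 7 -> 2*w <= 4) -> ((3*s > 8 -> ((27*s + (1/3)*v < 0 and (39/4)*s = -11) or (2*v < 9 <-> v != 3*s - 8))) and ((not (3*s > 8)) -> (((2/3)*r + (10/3)*s < -1 and (1/2)*r + (5/4)*s = -37/4) or (4*r + 2*s < 21 <-> 6*r + 2*s != 21))))) and ((not (3*r + v <= 7 -> 2*w <= 4)) -> (((not (3*v >= -6)) -> ((3*s + (1/3)*v < -3 and s + (1/4)*w = -12) or (2*v < 9 <-> v + 2*w != s - 7))) and (3*v >= -6 -> ((3*s + (1/3)*v < -3 and s + (1/4)*w = -12) or (2*v < 9 <-> v + 2*w != s - 7)))))
Before v := 2*v: ((3*r + 2*v <= 7 -> 2*w <= 4) -> ((3*s > 8 -> ((27*s + (2/3)*v < 0 and (39/4)*s = -11) or (4*v < 9 <-> 2*v != 3*s - 8))) and ((not (3*s > 8)) -> (((2/3)*r + (10/3)*s < -1 and (1/2)*r + (5/4)*s = -37/4) or (4*r + 2*s < 21 <-> 6*r + 2*s != 21))))) and ((not (3*r + 2*v <= 7 -> 2*w <= 4)) -> (((not (6*v >= -6)) -> ((3*s + (2/3)*v < -3 and s + (1/4)*w = -12) or (4*v < 9 <-> 2*v + 2*w != s - 7))) and (6*v >= -6 -> ((3*s + (2/3)*v < -3 and s + (1/4)*w = -12) or (4*v < 9 <-> 2*v + 2*w != s - 7)))))
Answer: WP = ((3*r + 2*v <= 7 -> 2*w <= 4) -> ((3*s > 8 -> ((27*s + (2/3)*v < 0 and (39/4)*s = -11) or (4*v < 9 <-> 2*v != 3*s - 8))) and ((not (3*s > 8)) -> (((2/3)*r + (10/3)*s < -1 and (1/2)*r + (5/4)*s = -37/4) or (4*r + 2*s < 21 <-> 6*r + 2*s != 21))))) and ((not (3*r + 2*v <= 7 -> 2*w <= 4)) -> (((not (6*v >= -6)) -> ((3*s + (2/3)*v < -3 and s + (1/4)*w = -12) or (4*v < 9 <-> 2*v + 2*w != s - 7))) and (6*v >= -6 -> ((3*s + (2/3)*v < -3 and s + (1/4)*w = -12) or (4*v < 9 <-> 2*v + 2*w != s - 7)))))


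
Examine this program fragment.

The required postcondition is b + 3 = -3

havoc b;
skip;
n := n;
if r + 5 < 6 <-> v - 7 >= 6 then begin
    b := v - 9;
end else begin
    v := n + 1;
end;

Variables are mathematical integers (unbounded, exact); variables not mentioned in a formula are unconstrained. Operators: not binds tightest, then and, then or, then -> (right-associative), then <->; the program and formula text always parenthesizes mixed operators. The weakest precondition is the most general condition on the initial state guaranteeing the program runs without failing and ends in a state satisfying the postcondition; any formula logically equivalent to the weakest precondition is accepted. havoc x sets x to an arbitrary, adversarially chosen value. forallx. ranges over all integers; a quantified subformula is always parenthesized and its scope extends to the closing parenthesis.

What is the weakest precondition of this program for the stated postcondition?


Working backward. After the program, the postcondition b + 3 = -3 must hold; in canonical form it is b = -6.
Then branch requires v = 3; else branch requires b = -6.
Before the if: ((r < 1 <-> v >= 13) -> v = 3) and ((not (r < 1 <-> v >= 13)) -> b = -6)
Before n := n: ((r < 1 <-> v >= 13) -> v = 3) and ((not (r < 1 <-> v >= 13)) -> b = -6)
Before skip: ((r < 1 <-> v >= 13) -> v = 3) and ((not (r < 1 <-> v >= 13)) -> b = -6)
Before havoc b: forall b_1. (((r < 1 <-> v >= 13) -> v = 3) and ((not (r < 1 <-> v >= 13)) -> b_1 = -6))
Answer: WP = forall b_1. (((r < 1 <-> v >= 13) -> v = 3) and ((not (r < 1 <-> v >= 13)) -> b_1 = -6))


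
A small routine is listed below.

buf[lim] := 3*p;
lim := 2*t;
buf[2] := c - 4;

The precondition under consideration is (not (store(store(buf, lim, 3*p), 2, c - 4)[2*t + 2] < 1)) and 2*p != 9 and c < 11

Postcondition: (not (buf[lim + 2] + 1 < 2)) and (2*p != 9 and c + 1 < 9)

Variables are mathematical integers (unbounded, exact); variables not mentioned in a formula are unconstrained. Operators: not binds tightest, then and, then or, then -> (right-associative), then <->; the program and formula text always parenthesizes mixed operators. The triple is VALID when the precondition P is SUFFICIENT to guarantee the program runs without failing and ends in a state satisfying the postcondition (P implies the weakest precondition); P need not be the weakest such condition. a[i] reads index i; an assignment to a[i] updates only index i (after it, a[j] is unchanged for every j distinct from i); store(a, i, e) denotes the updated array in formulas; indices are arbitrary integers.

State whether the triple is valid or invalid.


Working backward. After the program, the postcondition (not (buf[lim + 2] + 1 < 2)) and (2*p != 9 and c + 1 < 9) must hold; in canonical form it is (not (buf[lim + 2] < 1)) and 2*p != 9 and c < 8.
Before buf[2] := c - 4: (not (store(buf, 2, c - 4)[lim + 2] < 1)) and 2*p != 9 and c < 8
Before lim := 2*t: (not (store(buf, 2, c - 4)[2*t + 2] < 1)) and 2*p != 9 and c < 8
Before buf[lim] := 3*p: (not (store(store(buf, lim, 3*p), 2, c - 4)[2*t + 2] < 1)) and 2*p != 9 and c < 8
The weakest precondition is (not (store(store(buf, lim, 3*p), 2, c - 4)[2*t + 2] < 1)) and 2*p != 9 and c < 8.
Check whether (not (store(store(buf, lim, 3*p), 2, c - 4)[2*t + 2] < 1)) and 2*p != 9 and c < 11 implies it.
Countermodel: at the initial state buf = {[-13032] = 1, [2] = 3, [5] = 3, elsewhere 3}, c = 10, lim = 5, p = 0, t = -6517, the precondition holds but the weakest precondition fails.
Answer: invalid


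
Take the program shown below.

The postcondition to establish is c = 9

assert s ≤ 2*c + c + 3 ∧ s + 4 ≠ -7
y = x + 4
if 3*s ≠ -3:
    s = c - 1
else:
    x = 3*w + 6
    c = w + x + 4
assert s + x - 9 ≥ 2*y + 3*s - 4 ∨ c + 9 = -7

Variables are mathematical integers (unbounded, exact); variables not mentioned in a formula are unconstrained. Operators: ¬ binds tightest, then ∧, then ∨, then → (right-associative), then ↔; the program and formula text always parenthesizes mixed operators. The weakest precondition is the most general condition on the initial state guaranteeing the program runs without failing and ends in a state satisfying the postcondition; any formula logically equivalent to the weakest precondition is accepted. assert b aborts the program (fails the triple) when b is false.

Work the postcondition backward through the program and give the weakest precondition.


Working backward. After the program, c = 9 must hold.
Before assert s + x - 9 ≥ 2*y + 3*s - 4 ∨ c + 9 = -7: (x ≥ 2*s + 2*y + 5 ∨ c = -16) ∧ c = 9
Then branch requires (x ≥ 2*c + 2*y + 3 ∨ c = -16) ∧ c = 9; else branch requires (3*w ≥ 2*s + 2*y - 1 ∨ 4*w = -26) ∧ 4*w = -1.
Before the if: (3*s ≠ -3 → ((x ≥ 2*c + 2*y + 3 ∨ c = -16) ∧ c = 9)) ∧ ((¬(3*s ≠ -3)) → ((3*w ≥ 2*s + 2*y - 1 ∨ 4*w = -26) ∧ 4*w = -1))
Before y := x + 4: (3*s ≠ -3 → ((2*c + x ≤ -11 ∨ c = -16) ∧ c = 9)) ∧ ((¬(3*s ≠ -3)) → ((3*w ≥ 2*s + 2*x + 7 ∨ 4*w = -26) ∧ 4*w = -1))
Before assert s ≤ 2*c + c + 3 ∧ s + 4 ≠ -7: s ≤ 3*c + 3 ∧ s ≠ -11 ∧ (3*s ≠ -3 → ((2*c + x ≤ -11 ∨ c = -16) ∧ c = 9)) ∧ ((¬(3*s ≠ -3)) → ((3*w ≥ 2*s + 2*x + 7 ∨ 4*w = -26) ∧ 4*w = -1))
Answer: WP = s ≤ 3*c + 3 ∧ s ≠ -11 ∧ (3*s ≠ -3 → ((2*c + x ≤ -11 ∨ c = -16) ∧ c = 9)) ∧ ((¬(3*s ≠ -3)) → ((3*w ≥ 2*s + 2*x + 7 ∨ 4*w = -26) ∧ 4*w = -1))


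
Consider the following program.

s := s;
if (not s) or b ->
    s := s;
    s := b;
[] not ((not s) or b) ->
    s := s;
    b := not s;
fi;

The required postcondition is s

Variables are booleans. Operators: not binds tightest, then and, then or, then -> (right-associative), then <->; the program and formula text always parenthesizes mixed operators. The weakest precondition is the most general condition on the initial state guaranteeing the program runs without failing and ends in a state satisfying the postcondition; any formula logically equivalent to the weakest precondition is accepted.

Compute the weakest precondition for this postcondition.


Working backward. After the program, s must hold.
Then branch requires b; else branch requires s.
Before the if: (((not s) or b) -> b) and ((not ((not s) or b)) -> s)
Before s := s: (((not s) or b) -> b) and ((not ((not s) or b)) -> s)
Answer: WP = (((not s) or b) -> b) and ((not ((not s) or b)) -> s)


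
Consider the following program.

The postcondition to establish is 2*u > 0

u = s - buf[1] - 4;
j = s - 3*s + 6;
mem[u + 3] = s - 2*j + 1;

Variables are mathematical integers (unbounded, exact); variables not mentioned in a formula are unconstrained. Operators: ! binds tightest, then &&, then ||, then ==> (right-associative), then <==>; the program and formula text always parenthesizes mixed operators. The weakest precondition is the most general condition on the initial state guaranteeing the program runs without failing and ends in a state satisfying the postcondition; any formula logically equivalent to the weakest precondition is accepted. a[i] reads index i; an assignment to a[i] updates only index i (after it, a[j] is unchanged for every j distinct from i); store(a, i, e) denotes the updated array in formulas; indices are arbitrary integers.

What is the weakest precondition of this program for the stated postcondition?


Working backward. After the program, 2*u > 0 must hold.
Before mem[u + 3] := s - 2*j + 1: 2*u > 0
Before j := s - 3*s + 6: 2*u > 0
Before u := s - buf[1] - 4: 2*s > 2*buf[1] + 8
Answer: WP = 2*s > 2*buf[1] + 8


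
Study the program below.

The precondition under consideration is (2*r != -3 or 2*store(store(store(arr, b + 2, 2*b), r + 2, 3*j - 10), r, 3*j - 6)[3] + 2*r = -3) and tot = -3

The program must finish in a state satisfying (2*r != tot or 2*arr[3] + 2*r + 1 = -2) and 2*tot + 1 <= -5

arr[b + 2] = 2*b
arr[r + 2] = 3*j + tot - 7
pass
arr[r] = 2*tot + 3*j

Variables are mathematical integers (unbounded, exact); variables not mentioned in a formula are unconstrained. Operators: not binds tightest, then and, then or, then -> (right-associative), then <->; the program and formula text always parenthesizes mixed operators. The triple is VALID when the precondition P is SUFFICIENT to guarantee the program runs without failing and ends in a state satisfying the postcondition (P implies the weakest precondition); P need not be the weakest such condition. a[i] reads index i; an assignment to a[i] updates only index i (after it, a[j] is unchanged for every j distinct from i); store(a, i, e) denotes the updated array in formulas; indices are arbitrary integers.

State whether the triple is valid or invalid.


Working backward. After the program, the postcondition (2*r != tot or 2*arr[3] + 2*r + 1 = -2) and 2*tot + 1 <= -5 must hold; in canonical form it is (2*r != tot or 2*arr[3] + 2*r = -3) and 2*tot <= -6.
Before arr[r] := 2*tot + 3*j: (2*r != tot or 2*store(arr, r, 3*j + 2*tot)[3] + 2*r = -3) and 2*tot <= -6
Before skip: (2*r != tot or 2*store(arr, r, 3*j + 2*tot)[3] + 2*r = -3) and 2*tot <= -6
Before arr[r + 2] := 3*j + tot - 7: (2*r != tot or 2*store(store(arr, r + 2, 3*j + tot - 7), r, 3*j + 2*tot)[3] + 2*r = -3) and 2*tot <= -6
Before arr[b + 2] := 2*b: (2*r != tot or 2*store(store(store(arr, b + 2, 2*b), r + 2, 3*j + tot - 7), r, 3*j + 2*tot)[3] + 2*r = -3) and 2*tot <= -6
The weakest precondition is (2*r != tot or 2*store(store(store(arr, b + 2, 2*b), r + 2, 3*j + tot - 7), r, 3*j + 2*tot)[3] + 2*r = -3) and 2*tot <= -6.
Check whether (2*r != -3 or 2*store(store(store(arr, b + 2, 2*b), r + 2, 3*j - 10), r, 3*j - 6)[3] + 2*r = -3) and tot = -3 implies it.
Every state satisfying the precondition satisfies the weakest precondition: the implication holds.
Answer: valid


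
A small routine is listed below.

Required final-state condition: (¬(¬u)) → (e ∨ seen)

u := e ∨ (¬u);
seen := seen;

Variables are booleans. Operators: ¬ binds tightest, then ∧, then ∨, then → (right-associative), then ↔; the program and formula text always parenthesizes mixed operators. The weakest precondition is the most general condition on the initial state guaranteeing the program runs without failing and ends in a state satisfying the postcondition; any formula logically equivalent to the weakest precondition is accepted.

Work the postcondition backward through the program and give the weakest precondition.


Working backward. After the program, the postcondition (¬(¬u)) → (e ∨ seen) must hold; in canonical form it is u → (e ∨ seen).
Before seen := seen: u → (e ∨ seen)
Before u := e ∨ (¬u): (e ∨ (¬u)) → (e ∨ seen)
Answer: WP = (e ∨ (¬u)) → (e ∨ seen)


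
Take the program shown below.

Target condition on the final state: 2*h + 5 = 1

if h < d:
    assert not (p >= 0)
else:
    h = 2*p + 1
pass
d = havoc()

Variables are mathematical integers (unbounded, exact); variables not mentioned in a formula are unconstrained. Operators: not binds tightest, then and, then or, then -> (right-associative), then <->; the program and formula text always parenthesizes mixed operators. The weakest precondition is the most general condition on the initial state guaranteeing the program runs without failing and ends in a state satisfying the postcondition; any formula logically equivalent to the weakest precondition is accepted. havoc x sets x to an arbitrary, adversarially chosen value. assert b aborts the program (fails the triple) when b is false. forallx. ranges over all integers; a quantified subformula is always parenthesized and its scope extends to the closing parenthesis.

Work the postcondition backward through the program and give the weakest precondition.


Working backward. After the program, the postcondition 2*h + 5 = 1 must hold; in canonical form it is 2*h = -4.
Before havoc d: 2*h = -4
Before skip: 2*h = -4
Then branch requires (not (p >= 0)) and 2*h = -4; else branch requires 4*p = -6.
Before the if: (h < d -> ((not (p >= 0)) and 2*h = -4)) and ((not (h < d)) -> 4*p = -6)
Answer: WP = (h < d -> ((not (p >= 0)) and 2*h = -4)) and ((not (h < d)) -> 4*p = -6)


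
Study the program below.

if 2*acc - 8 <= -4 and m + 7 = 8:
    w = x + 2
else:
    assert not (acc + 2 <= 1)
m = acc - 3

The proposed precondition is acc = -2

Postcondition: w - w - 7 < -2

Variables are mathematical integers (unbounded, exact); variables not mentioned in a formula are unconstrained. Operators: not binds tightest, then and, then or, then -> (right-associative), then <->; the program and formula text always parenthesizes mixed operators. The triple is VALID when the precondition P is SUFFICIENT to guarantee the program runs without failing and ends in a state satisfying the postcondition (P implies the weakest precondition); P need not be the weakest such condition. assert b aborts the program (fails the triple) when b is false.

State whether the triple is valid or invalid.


Working backward. After the program, the postcondition w - w - 7 < -2 must hold; in canonical form it is true.
Before m := acc - 3: true
Then branch requires true; else branch requires not (acc <= -1).
Before the if: (not (2*acc <= 4 and m = 1)) -> (not (acc <= -1))
The weakest precondition is (not (2*acc <= 4 and m = 1)) -> (not (acc <= -1)).
Check whether acc = -2 implies it.
Countermodel: at the initial state acc = -2, m = 2, the precondition holds but the weakest precondition fails.
Answer: invalid


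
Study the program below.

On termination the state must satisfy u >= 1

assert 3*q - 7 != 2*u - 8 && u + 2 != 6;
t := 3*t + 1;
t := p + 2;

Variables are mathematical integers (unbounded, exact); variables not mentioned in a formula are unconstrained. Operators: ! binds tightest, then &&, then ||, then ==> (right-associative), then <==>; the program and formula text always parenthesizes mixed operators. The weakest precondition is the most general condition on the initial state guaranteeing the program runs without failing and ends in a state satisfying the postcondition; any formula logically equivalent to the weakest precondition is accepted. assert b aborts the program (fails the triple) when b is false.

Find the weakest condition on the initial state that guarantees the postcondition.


Working backward. After the program, u >= 1 must hold.
Before t := p + 2: u >= 1
Before t := 3*t + 1: u >= 1
Before assert 3*q - 7 != 2*u - 8 && u + 2 != 6: 3*q != 2*u - 1 && u != 4 && u >= 1
Answer: WP = 3*q != 2*u - 1 && u != 4 && u >= 1


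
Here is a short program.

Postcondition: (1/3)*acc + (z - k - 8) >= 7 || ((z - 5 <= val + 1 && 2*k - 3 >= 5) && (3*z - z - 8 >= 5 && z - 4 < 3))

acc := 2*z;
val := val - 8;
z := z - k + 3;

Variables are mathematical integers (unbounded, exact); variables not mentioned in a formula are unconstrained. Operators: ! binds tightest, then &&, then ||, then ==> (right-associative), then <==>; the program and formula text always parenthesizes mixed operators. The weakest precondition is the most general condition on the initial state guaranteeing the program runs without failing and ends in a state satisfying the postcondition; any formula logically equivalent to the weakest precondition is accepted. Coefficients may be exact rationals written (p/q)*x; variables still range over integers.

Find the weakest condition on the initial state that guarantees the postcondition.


Working backward. After the program, the postcondition (1/3)*acc + (z - k - 8) >= 7 || ((z - 5 <= val + 1 && 2*k - 3 >= 5) && (3*z - z - 8 >= 5 && z - 4 < 3)) must hold; in canonical form it is (1/3)*acc + z >= k + 15 || (z <= val + 6 && 2*k >= 8 && 2*z >= 13 && z < 7).
Before z := z - k + 3: (1/3)*acc + z >= 2*k + 12 || (z <= k + val + 3 && 2*k >= 8 && 2*z >= 2*k + 7 && z < k + 4)
Before val := val - 8: (1/3)*acc + z >= 2*k + 12 || (z <= k + val - 5 && 2*k >= 8 && 2*z >= 2*k + 7 && z < k + 4)
Before acc := 2*z: (5/3)*z >= 2*k + 12 || (z <= k + val - 5 && 2*k >= 8 && 2*z >= 2*k + 7 && z < k + 4)
Answer: WP = (5/3)*z >= 2*k + 12 || (z <= k + val - 5 && 2*k >= 8 && 2*z >= 2*k + 7 && z < k + 4)


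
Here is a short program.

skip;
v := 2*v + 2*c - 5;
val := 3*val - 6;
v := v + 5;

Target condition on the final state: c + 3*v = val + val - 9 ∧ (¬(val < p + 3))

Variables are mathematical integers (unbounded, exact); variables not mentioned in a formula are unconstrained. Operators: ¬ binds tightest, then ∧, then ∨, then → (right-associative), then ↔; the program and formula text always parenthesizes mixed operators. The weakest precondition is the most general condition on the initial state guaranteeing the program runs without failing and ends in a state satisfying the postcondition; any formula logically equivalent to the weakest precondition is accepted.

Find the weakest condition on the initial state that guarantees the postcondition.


Working backward. After the program, the postcondition c + 3*v = val + val - 9 ∧ (¬(val < p + 3)) must hold; in canonical form it is c + 3*v = 2*val - 9 ∧ (¬(val < p + 3)).
Before v := v + 5: c + 3*v = 2*val - 24 ∧ (¬(val < p + 3))
Before val := 3*val - 6: c + 3*v = 6*val - 36 ∧ (¬(3*val < p + 9))
Before v := 2*v + 2*c - 5: 7*c + 6*v = 6*val - 21 ∧ (¬(3*val < p + 9))
Before skip: 7*c + 6*v = 6*val - 21 ∧ (¬(3*val < p + 9))
Answer: WP = 7*c + 6*v = 6*val - 21 ∧ (¬(3*val < p + 9))


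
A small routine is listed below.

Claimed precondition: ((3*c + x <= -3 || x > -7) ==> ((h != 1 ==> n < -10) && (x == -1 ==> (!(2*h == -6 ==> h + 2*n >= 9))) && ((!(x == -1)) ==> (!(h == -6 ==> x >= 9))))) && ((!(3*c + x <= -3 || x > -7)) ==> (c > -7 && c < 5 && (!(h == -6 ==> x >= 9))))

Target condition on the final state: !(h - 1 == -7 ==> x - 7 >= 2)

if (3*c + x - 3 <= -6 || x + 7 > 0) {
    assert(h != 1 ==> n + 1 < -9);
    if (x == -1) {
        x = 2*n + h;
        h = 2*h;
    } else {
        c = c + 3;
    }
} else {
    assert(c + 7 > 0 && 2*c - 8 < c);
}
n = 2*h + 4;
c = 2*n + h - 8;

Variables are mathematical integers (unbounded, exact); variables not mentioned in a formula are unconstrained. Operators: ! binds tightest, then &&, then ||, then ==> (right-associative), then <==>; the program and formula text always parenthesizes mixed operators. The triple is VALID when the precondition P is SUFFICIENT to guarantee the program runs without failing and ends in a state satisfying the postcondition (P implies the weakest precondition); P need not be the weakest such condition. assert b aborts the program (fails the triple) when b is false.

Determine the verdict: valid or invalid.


Working backward. After the program, the postcondition !(h - 1 == -7 ==> x - 7 >= 2) must hold; in canonical form it is !(h == -6 ==> x >= 9).
Before c := 2*n + h - 8: !(h == -6 ==> x >= 9)
Before n := 2*h + 4: !(h == -6 ==> x >= 9)
Then branch requires (h != 1 ==> n < -10) && (x == -1 ==> (!(2*h == -6 ==> h + 2*n >= 9))) && ((!(x == -1)) ==> (!(h == -6 ==> x >= 9))); else branch requires c > -7 && c < 8 && (!(h == -6 ==> x >= 9)).
Before the if: ((3*c + x <= -3 || x > -7) ==> ((h != 1 ==> n < -10) && (x == -1 ==> (!(2*h == -6 ==> h + 2*n >= 9))) && ((!(x == -1)) ==> (!(h == -6 ==> x >= 9))))) && ((!(3*c + x <= -3 || x > -7)) ==> (c > -7 && c < 8 && (!(h == -6 ==> x >= 9))))
The weakest precondition is ((3*c + x <= -3 || x > -7) ==> ((h != 1 ==> n < -10) && (x == -1 ==> (!(2*h == -6 ==> h + 2*n >= 9))) && ((!(x == -1)) ==> (!(h == -6 ==> x >= 9))))) && ((!(3*c + x <= -3 || x > -7)) ==> (c > -7 && c < 8 && (!(h == -6 ==> x >= 9)))).
Check whether ((3*c + x <= -3 || x > -7) ==> ((h != 1 ==> n < -10) && (x == -1 ==> (!(2*h == -6 ==> h + 2*n >= 9))) && ((!(x == -1)) ==> (!(h == -6 ==> x >= 9))))) && ((!(3*c + x <= -3 || x > -7)) ==> (c > -7 && c < 5 && (!(h == -6 ==> x >= 9)))) implies it.
Every state satisfying the precondition satisfies the weakest precondition: the implication holds.
Answer: valid


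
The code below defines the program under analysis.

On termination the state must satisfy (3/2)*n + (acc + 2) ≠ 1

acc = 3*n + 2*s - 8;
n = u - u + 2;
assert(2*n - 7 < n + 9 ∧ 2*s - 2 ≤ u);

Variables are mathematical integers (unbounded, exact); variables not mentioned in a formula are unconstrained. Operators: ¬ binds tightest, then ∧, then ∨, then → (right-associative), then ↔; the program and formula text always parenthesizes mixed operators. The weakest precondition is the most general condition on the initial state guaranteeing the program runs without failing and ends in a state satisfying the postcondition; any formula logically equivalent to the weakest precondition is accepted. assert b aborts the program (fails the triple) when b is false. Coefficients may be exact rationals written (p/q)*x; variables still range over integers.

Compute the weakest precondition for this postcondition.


Working backward. After the program, the postcondition (3/2)*n + (acc + 2) ≠ 1 must hold; in canonical form it is acc + (3/2)*n ≠ -1.
Before assert 2*n - 7 < n + 9 ∧ 2*s - 2 ≤ u: n < 16 ∧ 2*s ≤ u + 2 ∧ acc + (3/2)*n ≠ -1
Before n := u - u + 2: 2*s ≤ u + 2 ∧ acc ≠ -4
Before acc := 3*n + 2*s - 8: 2*s ≤ u + 2 ∧ 3*n + 2*s ≠ 4
Answer: WP = 2*s ≤ u + 2 ∧ 3*n + 2*s ≠ 4


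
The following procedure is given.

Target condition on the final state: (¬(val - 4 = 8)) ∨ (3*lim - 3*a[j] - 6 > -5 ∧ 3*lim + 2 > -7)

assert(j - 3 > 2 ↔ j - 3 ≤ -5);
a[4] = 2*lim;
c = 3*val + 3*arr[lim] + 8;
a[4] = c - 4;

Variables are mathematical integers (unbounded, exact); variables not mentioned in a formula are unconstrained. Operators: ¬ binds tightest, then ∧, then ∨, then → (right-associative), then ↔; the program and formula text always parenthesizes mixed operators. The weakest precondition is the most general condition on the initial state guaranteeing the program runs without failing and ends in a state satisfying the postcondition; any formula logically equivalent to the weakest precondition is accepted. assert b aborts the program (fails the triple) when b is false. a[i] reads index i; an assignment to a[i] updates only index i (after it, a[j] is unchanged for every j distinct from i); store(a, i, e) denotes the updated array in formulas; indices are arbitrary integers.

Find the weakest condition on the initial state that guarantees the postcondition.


Working backward. After the program, the postcondition (¬(val - 4 = 8)) ∨ (3*lim - 3*a[j] - 6 > -5 ∧ 3*lim + 2 > -7) must hold; in canonical form it is (¬(val = 12)) ∨ (3*lim > 3*a[j] + 1 ∧ 3*lim > -9).
Before a[4] := c - 4: (¬(val = 12)) ∨ (3*lim > 3*store(a, 4, c - 4)[j] + 1 ∧ 3*lim > -9)
Before c := 3*val + 3*arr[lim] + 8: (¬(val = 12)) ∨ (3*lim > 3*store(a, 4, 3*arr[lim] + 3*val + 4)[j] + 1 ∧ 3*lim > -9)
Before a[4] := 2*lim: (¬(val = 12)) ∨ (3*lim > 3*store(store(a, 4, 2*lim), 4, 3*arr[lim] + 3*val + 4)[j] + 1 ∧ 3*lim > -9)
Before assert j - 3 > 2 ↔ j - 3 ≤ -5: (j > 5 ↔ j ≤ -2) ∧ ((¬(val = 12)) ∨ (3*lim > 3*store(store(a, 4, 2*lim), 4, 3*arr[lim] + 3*val + 4)[j] + 1 ∧ 3*lim > -9))
Answer: WP = (j > 5 ↔ j ≤ -2) ∧ ((¬(val = 12)) ∨ (3*lim > 3*store(store(a, 4, 2*lim), 4, 3*arr[lim] + 3*val + 4)[j] + 1 ∧ 3*lim > -9))


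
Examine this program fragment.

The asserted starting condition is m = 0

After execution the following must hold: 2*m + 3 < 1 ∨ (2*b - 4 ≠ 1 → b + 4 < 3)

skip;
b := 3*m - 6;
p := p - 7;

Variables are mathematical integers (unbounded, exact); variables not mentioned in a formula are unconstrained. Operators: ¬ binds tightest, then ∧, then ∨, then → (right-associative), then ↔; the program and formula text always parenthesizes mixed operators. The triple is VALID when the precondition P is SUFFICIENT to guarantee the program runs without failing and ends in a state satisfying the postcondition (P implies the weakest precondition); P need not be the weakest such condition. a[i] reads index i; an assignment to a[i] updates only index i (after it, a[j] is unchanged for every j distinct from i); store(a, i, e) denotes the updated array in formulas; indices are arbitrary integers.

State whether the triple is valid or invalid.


Working backward. After the program, the postcondition 2*m + 3 < 1 ∨ (2*b - 4 ≠ 1 → b + 4 < 3) must hold; in canonical form it is 2*m < -2 ∨ (2*b ≠ 5 → b < -1).
Before p := p - 7: 2*m < -2 ∨ (2*b ≠ 5 → b < -1)
Before b := 3*m - 6: 2*m < -2 ∨ (6*m ≠ 17 → 3*m < 5)
Before skip: 2*m < -2 ∨ (6*m ≠ 17 → 3*m < 5)
The weakest precondition is 2*m < -2 ∨ (6*m ≠ 17 → 3*m < 5).
Check whether m = 0 implies it.
Every state satisfying the precondition satisfies the weakest precondition: the implication holds.
Answer: valid


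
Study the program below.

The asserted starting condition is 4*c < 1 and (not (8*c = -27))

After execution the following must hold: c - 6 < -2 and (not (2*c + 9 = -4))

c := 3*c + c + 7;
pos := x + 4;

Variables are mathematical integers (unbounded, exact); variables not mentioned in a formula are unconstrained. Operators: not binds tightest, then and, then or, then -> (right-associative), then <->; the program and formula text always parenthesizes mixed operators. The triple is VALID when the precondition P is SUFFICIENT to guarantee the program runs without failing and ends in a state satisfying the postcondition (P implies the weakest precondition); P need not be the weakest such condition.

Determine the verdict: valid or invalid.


Working backward. After the program, the postcondition c - 6 < -2 and (not (2*c + 9 = -4)) must hold; in canonical form it is c < 4 and (not (2*c = -13)).
Before pos := x + 4: c < 4 and (not (2*c = -13))
Before c := 3*c + c + 7: 4*c < -3 and (not (8*c = -27))
The weakest precondition is 4*c < -3 and (not (8*c = -27)).
Check whether 4*c < 1 and (not (8*c = -27)) implies it.
Countermodel: at the initial state c = 0, the precondition holds but the weakest precondition fails.
Answer: invalid


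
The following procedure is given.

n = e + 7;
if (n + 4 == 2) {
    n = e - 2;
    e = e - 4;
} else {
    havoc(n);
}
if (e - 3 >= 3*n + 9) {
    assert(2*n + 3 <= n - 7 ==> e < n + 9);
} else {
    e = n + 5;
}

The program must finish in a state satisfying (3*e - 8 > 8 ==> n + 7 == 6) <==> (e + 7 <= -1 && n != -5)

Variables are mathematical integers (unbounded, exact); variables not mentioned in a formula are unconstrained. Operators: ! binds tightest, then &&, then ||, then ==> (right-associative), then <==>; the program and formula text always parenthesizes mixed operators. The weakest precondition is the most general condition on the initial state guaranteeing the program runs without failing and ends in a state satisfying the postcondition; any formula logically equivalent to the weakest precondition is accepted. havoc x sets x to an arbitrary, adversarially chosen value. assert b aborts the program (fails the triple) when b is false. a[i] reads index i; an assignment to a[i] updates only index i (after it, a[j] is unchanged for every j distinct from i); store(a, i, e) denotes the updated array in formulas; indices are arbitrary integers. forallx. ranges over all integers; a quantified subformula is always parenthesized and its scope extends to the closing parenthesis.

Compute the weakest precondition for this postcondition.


Working backward. After the program, the postcondition (3*e - 8 > 8 ==> n + 7 == 6) <==> (e + 7 <= -1 && n != -5) must hold; in canonical form it is (3*e > 16 ==> n == -1) <==> (e <= -8 && n != -5).
Then branch requires (n <= -10 ==> e < n + 9) && ((3*e > 16 ==> n == -1) <==> (e <= -8 && n != -5)); else branch requires (3*n > 1 ==> n == -1) <==> (n <= -13 && n != -5).
Before the if: (e >= 3*n + 12 ==> ((n <= -10 ==> e < n + 9) && ((3*e > 16 ==> n == -1) <==> (e <= -8 && n != -5)))) && ((!(e >= 3*n + 12)) ==> ((3*n > 1 ==> n == -1) <==> (n <= -13 && n != -5)))
Then branch requires (2*e <= -10 ==> ((3*e > 28 ==> e == 1) <==> (e <= -4 && e != -3))) && ((!(2*e <= -10)) ==> ((3*e > 7 ==> e == 1) <==> (e <= -11 && e != -3))); else branch requires forall n_1. ((e >= 3*n_1 + 12 ==> ((n_1 <= -10 ==> e < n_1 + 9) && ((3*e > 16 ==> n_1 == -1) <==> (e <= -8 && n_1 != -5)))) && ((!(e >= 3*n_1 + 12)) ==> ((3*n_1 > 1 ==> n_1 == -1) <==> (n_1 <= -13 && n_1 != -5)))).
Before the if: (n == -2 ==> ((2*e <= -10 ==> ((3*e > 28 ==> e == 1) <==> (e <= -4 && e != -3))) && ((!(2*e <= -10)) ==> ((3*e > 7 ==> e == 1) <==> (e <= -11 && e != -3))))) && ((!(n == -2)) ==> (forall n_1. ((e >= 3*n_1 + 12 ==> ((n_1 <= -10 ==> e < n_1 + 9) && ((3*e > 16 ==> n_1 == -1) <==> (e <= -8 && n_1 != -5)))) && ((!(e >= 3*n_1 + 12)) ==> ((3*n_1 > 1 ==> n_1 == -1) <==> (n_1 <= -13 && n_1 != -5))))))
Before n := e + 7: (e == -9 ==> ((2*e <= -10 ==> ((3*e > 28 ==> e == 1) <==> (e <= -4 && e != -3))) && ((!(2*e <= -10)) ==> ((3*e > 7 ==> e == 1) <==> (e <= -11 && e != -3))))) && ((!(e == -9)) ==> (forall n_1. ((e >= 3*n_1 + 12 ==> ((n_1 <= -10 ==> e < n_1 + 9) && ((3*e > 16 ==> n_1 == -1) <==> (e <= -8 && n_1 != -5)))) && ((!(e >= 3*n_1 + 12)) ==> ((3*n_1 > 1 ==> n_1 == -1) <==> (n_1 <= -13 && n_1 != -5))))))
Answer: WP = (e == -9 ==> ((2*e <= -10 ==> ((3*e > 28 ==> e == 1) <==> (e <= -4 && e != -3))) && ((!(2*e <= -10)) ==> ((3*e > 7 ==> e == 1) <==> (e <= -11 && e != -3))))) && ((!(e == -9)) ==> (forall n_1. ((e >= 3*n_1 + 12 ==> ((n_1 <= -10 ==> e < n_1 + 9) && ((3*e > 16 ==> n_1 == -1) <==> (e <= -8 && n_1 != -5)))) && ((!(e >= 3*n_1 + 12)) ==> ((3*n_1 > 1 ==> n_1 == -1) <==> (n_1 <= -13 && n_1 != -5))))))


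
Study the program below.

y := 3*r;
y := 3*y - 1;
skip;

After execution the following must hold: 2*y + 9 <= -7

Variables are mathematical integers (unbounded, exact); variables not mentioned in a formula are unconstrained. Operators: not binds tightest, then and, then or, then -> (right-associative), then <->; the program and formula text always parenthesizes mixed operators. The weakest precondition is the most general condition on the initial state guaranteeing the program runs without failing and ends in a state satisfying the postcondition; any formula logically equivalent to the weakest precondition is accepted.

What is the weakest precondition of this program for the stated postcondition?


Working backward. After the program, the postcondition 2*y + 9 <= -7 must hold; in canonical form it is 2*y <= -16.
Before skip: 2*y <= -16
Before y := 3*y - 1: 6*y <= -14
Before y := 3*r: 18*r <= -14
Answer: WP = 18*r <= -14


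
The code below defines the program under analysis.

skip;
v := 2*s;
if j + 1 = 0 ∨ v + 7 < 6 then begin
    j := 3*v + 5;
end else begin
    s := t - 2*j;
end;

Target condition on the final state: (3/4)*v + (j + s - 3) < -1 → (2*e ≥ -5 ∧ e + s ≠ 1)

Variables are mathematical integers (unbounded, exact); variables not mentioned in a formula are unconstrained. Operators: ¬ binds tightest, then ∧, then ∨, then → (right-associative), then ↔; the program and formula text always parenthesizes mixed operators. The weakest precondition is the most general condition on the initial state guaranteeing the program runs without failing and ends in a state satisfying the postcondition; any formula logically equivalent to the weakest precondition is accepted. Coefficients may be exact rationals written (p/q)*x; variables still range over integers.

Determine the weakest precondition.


Working backward. After the program, the postcondition (3/4)*v + (j + s - 3) < -1 → (2*e ≥ -5 ∧ e + s ≠ 1) must hold; in canonical form it is j + s + (3/4)*v < 2 → (2*e ≥ -5 ∧ e + s ≠ 1).
Then branch requires s + (15/4)*v < -3 → (2*e ≥ -5 ∧ e + s ≠ 1); else branch requires t + (3/4)*v < j + 2 → (2*e ≥ -5 ∧ e + t ≠ 2*j + 1).
Before the if: ((j = -1 ∨ v < -1) → (s + (15/4)*v < -3 → (2*e ≥ -5 ∧ e + s ≠ 1))) ∧ ((¬(j = -1 ∨ v < -1)) → (t + (3/4)*v < j + 2 → (2*e ≥ -5 ∧ e + t ≠ 2*j + 1)))
Before v := 2*s: ((j = -1 ∨ 2*s < -1) → ((17/2)*s < -3 → (2*e ≥ -5 ∧ e + s ≠ 1))) ∧ ((¬(j = -1 ∨ 2*s < -1)) → ((3/2)*s + t < j + 2 → (2*e ≥ -5 ∧ e + t ≠ 2*j + 1)))
Before skip: ((j = -1 ∨ 2*s < -1) → ((17/2)*s < -3 → (2*e ≥ -5 ∧ e + s ≠ 1))) ∧ ((¬(j = -1 ∨ 2*s < -1)) → ((3/2)*s + t < j + 2 → (2*e ≥ -5 ∧ e + t ≠ 2*j + 1)))
Answer: WP = ((j = -1 ∨ 2*s < -1) → ((17/2)*s < -3 → (2*e ≥ -5 ∧ e + s ≠ 1))) ∧ ((¬(j = -1 ∨ 2*s < -1)) → ((3/2)*s + t < j + 2 → (2*e ≥ -5 ∧ e + t ≠ 2*j + 1)))


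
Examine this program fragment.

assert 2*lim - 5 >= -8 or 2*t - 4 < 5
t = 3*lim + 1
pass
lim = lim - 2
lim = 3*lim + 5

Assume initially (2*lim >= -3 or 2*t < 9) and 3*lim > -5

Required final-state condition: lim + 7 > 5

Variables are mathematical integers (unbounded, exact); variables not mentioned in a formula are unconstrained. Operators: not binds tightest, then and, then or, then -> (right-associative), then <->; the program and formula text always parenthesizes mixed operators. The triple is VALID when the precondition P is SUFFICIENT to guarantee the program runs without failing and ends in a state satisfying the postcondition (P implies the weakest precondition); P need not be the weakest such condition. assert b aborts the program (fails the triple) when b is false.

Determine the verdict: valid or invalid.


Working backward. After the program, the postcondition lim + 7 > 5 must hold; in canonical form it is lim > -2.
Before lim := 3*lim + 5: 3*lim > -7
Before lim := lim - 2: 3*lim > -1
Before skip: 3*lim > -1
Before t := 3*lim + 1: 3*lim > -1
Before assert 2*lim - 5 >= -8 or 2*t - 4 < 5: (2*lim >= -3 or 2*t < 9) and 3*lim > -1
The weakest precondition is (2*lim >= -3 or 2*t < 9) and 3*lim > -1.
Check whether (2*lim >= -3 or 2*t < 9) and 3*lim > -5 implies it.
Countermodel: at the initial state lim = -1, t = 0, the precondition holds but the weakest precondition fails.
Answer: invalid


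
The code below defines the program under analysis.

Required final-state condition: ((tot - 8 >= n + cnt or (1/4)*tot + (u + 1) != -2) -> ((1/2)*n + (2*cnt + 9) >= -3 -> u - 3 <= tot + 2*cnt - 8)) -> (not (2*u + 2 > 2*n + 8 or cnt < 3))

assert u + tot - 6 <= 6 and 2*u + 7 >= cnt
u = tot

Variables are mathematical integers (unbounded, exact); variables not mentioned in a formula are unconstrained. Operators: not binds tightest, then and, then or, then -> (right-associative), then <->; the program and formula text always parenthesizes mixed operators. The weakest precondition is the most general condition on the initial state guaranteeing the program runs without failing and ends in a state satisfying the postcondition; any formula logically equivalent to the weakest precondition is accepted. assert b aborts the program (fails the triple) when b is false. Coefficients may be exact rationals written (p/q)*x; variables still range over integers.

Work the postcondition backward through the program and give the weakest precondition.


Working backward. After the program, the postcondition ((tot - 8 >= n + cnt or (1/4)*tot + (u + 1) != -2) -> ((1/2)*n + (2*cnt + 9) >= -3 -> u - 3 <= tot + 2*cnt - 8)) -> (not (2*u + 2 > 2*n + 8 or cnt < 3)) must hold; in canonical form it is ((tot >= cnt + n + 8 or (1/4)*tot + u != -3) -> (2*cnt + (1/2)*n >= -12 -> u <= 2*cnt + tot - 5)) -> (not (2*u > 2*n + 6 or cnt < 3)).
Before u := tot: ((tot >= cnt + n + 8 or (5/4)*tot != -3) -> (2*cnt + (1/2)*n >= -12 -> 2*cnt >= 5)) -> (not (2*tot > 2*n + 6 or cnt < 3))
Before assert u + tot - 6 <= 6 and 2*u + 7 >= cnt: tot + u <= 12 and 2*u >= cnt - 7 and (((tot >= cnt + n + 8 or (5/4)*tot != -3) -> (2*cnt + (1/2)*n >= -12 -> 2*cnt >= 5)) -> (not (2*tot > 2*n + 6 or cnt < 3)))
Answer: WP = tot + u <= 12 and 2*u >= cnt - 7 and (((tot >= cnt + n + 8 or (5/4)*tot != -3) -> (2*cnt + (1/2)*n >= -12 -> 2*cnt >= 5)) -> (not (2*tot > 2*n + 6 or cnt < 3)))


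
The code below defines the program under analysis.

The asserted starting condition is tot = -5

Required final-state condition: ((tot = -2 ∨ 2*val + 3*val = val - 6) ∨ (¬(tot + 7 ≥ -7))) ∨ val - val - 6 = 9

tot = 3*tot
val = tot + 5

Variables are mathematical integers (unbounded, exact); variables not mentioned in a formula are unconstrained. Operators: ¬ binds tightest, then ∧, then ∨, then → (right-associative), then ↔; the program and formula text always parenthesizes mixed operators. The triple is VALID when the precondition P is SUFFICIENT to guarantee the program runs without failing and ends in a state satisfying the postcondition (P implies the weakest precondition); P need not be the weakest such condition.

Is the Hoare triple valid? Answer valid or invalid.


Working backward. After the program, the postcondition ((tot = -2 ∨ 2*val + 3*val = val - 6) ∨ (¬(tot + 7 ≥ -7))) ∨ val - val - 6 = 9 must hold; in canonical form it is tot = -2 ∨ 4*val = -6 ∨ (¬(tot ≥ -14)).
Before val := tot + 5: tot = -2 ∨ 4*tot = -26 ∨ (¬(tot ≥ -14))
Before tot := 3*tot: 3*tot = -2 ∨ 12*tot = -26 ∨ (¬(3*tot ≥ -14))
The weakest precondition is 3*tot = -2 ∨ 12*tot = -26 ∨ (¬(3*tot ≥ -14)).
Check whether tot = -5 implies it.
Every state satisfying the precondition satisfies the weakest precondition: the implication holds.
Answer: valid
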